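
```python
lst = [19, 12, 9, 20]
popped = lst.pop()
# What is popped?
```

20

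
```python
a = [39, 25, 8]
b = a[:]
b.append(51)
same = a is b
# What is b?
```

After line 1: a = [39, 25, 8]
After line 2 (b = a[:] is a shallow copy, new object): a = [39, 25, 8], b = [39, 25, 8]
After line 3 (append only mutates b): a = [39, 25, 8], b = [39, 25, 8, 51]
After line 4 (same = a is b; different objects -> False): same = False

[39, 25, 8, 51]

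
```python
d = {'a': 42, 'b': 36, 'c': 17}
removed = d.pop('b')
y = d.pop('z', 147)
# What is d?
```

After line 1: d = {'a': 42, 'b': 36, 'c': 17}
After line 2 (pop 'b' returns 36): d = {'a': 42, 'c': 17}, removed = 36
After line 3 (pop 'z' missing, returns default 147): d = {'a': 42, 'c': 17}, y = 147

{'a': 42, 'c': 17}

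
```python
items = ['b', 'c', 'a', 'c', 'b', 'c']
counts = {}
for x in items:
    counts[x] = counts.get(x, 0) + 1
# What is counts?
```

Initial: counts = {}, items = ['b', 'c', 'a', 'c', 'b', 'c']
See 'b': counts = {'b': 1}
See 'c': counts = {'b': 1, 'c': 1}
See 'a': counts = {'b': 1, 'c': 1, 'a': 1}
See 'c': counts = {'b': 1, 'c': 2, 'a': 1}
See 'b': counts = {'b': 2, 'c': 2, 'a': 1}
See 'c': counts = {'b': 2, 'c': 3, 'a': 1}

{'b': 2, 'c': 3, 'a': 1}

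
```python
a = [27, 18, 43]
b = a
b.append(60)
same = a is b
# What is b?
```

After line 1: a = [27, 18, 43]
After line 2 (b = a is an alias, same object): a = [27, 18, 43], b = [27, 18, 43]
After line 3 (b.append mutates the shared list): a = [27, 18, 43, 60], b = [27, 18, 43, 60]
After line 4 (same = a is b; same object -> True): same = True

[27, 18, 43, 60]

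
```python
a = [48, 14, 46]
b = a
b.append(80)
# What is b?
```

After line 1: a = [48, 14, 46]
After line 2 (b = a is an alias, same object): a = [48, 14, 46], b = [48, 14, 46]
After line 3 (b.append mutates the shared list): a = [48, 14, 46, 80], b = [48, 14, 46, 80]

[48, 14, 46, 80]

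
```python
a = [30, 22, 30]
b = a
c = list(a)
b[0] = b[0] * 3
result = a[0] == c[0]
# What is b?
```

After line 1: a = [30, 22, 30]
After line 2 (b = a, alias): a = [30, 22, 30], b = [30, 22, 30]
After line 3 (c = list(a) is a copy, new object): c = [30, 22, 30]
After line 4 (b[0] = 30 * 3 = 90; mutates shared a/b): a = b = [90, 22, 30], c = [30, 22, 30]
After line 5 (a[0] = 90, c[0] = 30; result = False)

[90, 22, 30]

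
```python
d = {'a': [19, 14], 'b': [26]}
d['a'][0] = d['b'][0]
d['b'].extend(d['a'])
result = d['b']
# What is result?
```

After line 1: d = {'a': [19, 14], 'b': [26]}
After line 2 (a[0] = b[0] = 26): d = {'a': [26, 14], 'b': [26]}
After line 3 (b.extend(a) appends [26, 14]): d = {'a': [26, 14], 'b': [26, 26, 14]}
After line 4: result = d['b'] = [26, 26, 14]

[26, 26, 14]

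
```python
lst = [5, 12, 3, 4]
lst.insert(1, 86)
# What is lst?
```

[5, 86, 12, 3, 4]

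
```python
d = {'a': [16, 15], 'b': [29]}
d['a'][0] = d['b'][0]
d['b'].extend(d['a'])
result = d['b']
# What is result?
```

After line 1: d = {'a': [16, 15], 'b': [29]}
After line 2 (a[0] = b[0] = 29): d = {'a': [29, 15], 'b': [29]}
After line 3 (b.extend(a) appends [29, 15]): d = {'a': [29, 15], 'b': [29, 29, 15]}
After line 4: result = d['b'] = [29, 29, 15]

[29, 29, 15]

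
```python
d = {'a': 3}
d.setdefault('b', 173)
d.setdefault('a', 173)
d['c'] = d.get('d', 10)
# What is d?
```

After line 1: d = {'a': 3}
After line 2 (setdefault adds 'b'=173): d = {'a': 3, 'b': 173}
After line 3 (setdefault 'a' no-op, already exists): d = {'a': 3, 'b': 173}
After line 4 (get('d', 10) returns default since 'd' not in d): d = {'a': 3, 'b': 173, 'c': 10}

{'a': 3, 'b': 173, 'c': 10}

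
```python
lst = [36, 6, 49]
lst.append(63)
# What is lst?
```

[36, 6, 49, 63]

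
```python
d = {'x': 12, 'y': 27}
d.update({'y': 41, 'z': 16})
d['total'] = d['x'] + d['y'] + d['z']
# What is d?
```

After line 1: d = {'x': 12, 'y': 27}
After line 2 (y overwritten, z added): d = {'x': 12, 'y': 41, 'z': 16}
After line 3 (total = 12 + 41 + 16 = 69): d = {'x': 12, 'y': 41, 'z': 16, 'total': 69}

{'x': 12, 'y': 41, 'z': 16, 'total': 69}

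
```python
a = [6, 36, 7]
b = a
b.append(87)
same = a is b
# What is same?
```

After line 1: a = [6, 36, 7]
After line 2 (b = a is an alias, same object): a = [6, 36, 7], b = [6, 36, 7]
After line 3 (b.append mutates the shared list): a = [6, 36, 7, 87], b = [6, 36, 7, 87]
After line 4 (same = a is b; same object -> True): same = True

True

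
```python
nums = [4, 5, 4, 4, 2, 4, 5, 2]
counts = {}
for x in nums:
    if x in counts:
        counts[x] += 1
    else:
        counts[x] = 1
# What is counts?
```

Initial: counts = {}, nums = [4, 5, 4, 4, 2, 4, 5, 2]
See 4: counts = {4: 1}
See 5: counts = {4: 1, 5: 1}
See 4: counts = {4: 2, 5: 1}
See 4: counts = {4: 3, 5: 1}
See 2: counts = {4: 3, 5: 1, 2: 1}
See 4: counts = {4: 4, 5: 1, 2: 1}
See 5: counts = {4: 4, 5: 2, 2: 1}
See 2: counts = {4: 4, 5: 2, 2: 2}

{4: 4, 5: 2, 2: 2}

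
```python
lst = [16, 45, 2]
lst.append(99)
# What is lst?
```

[16, 45, 2, 99]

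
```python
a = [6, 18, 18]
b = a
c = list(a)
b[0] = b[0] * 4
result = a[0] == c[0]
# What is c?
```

After line 1: a = [6, 18, 18]
After line 2 (b = a, alias): a = [6, 18, 18], b = [6, 18, 18]
After line 3 (c = list(a) is a copy, new object): c = [6, 18, 18]
After line 4 (b[0] = 6 * 4 = 24; mutates shared a/b): a = b = [24, 18, 18], c = [6, 18, 18]
After line 5 (a[0] = 24, c[0] = 6; result = False)

[6, 18, 18]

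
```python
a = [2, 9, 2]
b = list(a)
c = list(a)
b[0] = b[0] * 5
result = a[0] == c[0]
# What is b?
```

After line 1: a = [2, 9, 2]
After line 2 (b = list(a), copy): a = [2, 9, 2], b = [2, 9, 2]
After line 3 (c = list(a) is a copy, new object): c = [2, 9, 2]
After line 4 (b[0] = 2 * 5 = 10; only b mutates (copy)): a = [2, 9, 2], b = [10, 9, 2], c = [2, 9, 2]
After line 5 (a[0] = 2, c[0] = 2; result = True)

[10, 9, 2]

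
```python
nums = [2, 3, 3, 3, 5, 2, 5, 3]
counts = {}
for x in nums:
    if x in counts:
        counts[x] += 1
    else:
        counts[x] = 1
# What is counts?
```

Initial: counts = {}, nums = [2, 3, 3, 3, 5, 2, 5, 3]
See 2: counts = {2: 1}
See 3: counts = {2: 1, 3: 1}
See 3: counts = {2: 1, 3: 2}
See 3: counts = {2: 1, 3: 3}
See 5: counts = {2: 1, 3: 3, 5: 1}
See 2: counts = {2: 2, 3: 3, 5: 1}
See 5: counts = {2: 2, 3: 3, 5: 2}
See 3: counts = {2: 2, 3: 4, 5: 2}

{2: 2, 3: 4, 5: 2}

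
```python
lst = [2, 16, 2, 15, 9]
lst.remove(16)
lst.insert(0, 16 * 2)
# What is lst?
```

After line 1: lst = [2, 16, 2, 15, 9]
After line 2 (remove first 16): lst = [2, 2, 15, 9]
After line 3 (insert 32 at index 0): lst = [32, 2, 2, 15, 9]

[32, 2, 2, 15, 9]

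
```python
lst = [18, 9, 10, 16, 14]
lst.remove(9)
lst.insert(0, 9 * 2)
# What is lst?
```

After line 1: lst = [18, 9, 10, 16, 14]
After line 2 (remove first 9): lst = [18, 10, 16, 14]
After line 3 (insert 18 at index 0): lst = [18, 18, 10, 16, 14]

[18, 18, 10, 16, 14]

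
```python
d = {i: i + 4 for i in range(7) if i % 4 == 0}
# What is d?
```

{0: 4, 4: 8}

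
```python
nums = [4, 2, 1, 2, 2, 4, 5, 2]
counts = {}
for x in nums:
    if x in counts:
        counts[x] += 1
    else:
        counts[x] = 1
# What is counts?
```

Initial: counts = {}, nums = [4, 2, 1, 2, 2, 4, 5, 2]
See 4: counts = {4: 1}
See 2: counts = {4: 1, 2: 1}
See 1: counts = {4: 1, 2: 1, 1: 1}
See 2: counts = {4: 1, 2: 2, 1: 1}
See 2: counts = {4: 1, 2: 3, 1: 1}
See 4: counts = {4: 2, 2: 3, 1: 1}
See 5: counts = {4: 2, 2: 3, 1: 1, 5: 1}
See 2: counts = {4: 2, 2: 4, 1: 1, 5: 1}

{4: 2, 2: 4, 1: 1, 5: 1}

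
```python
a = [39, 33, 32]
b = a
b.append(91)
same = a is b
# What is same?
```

After line 1: a = [39, 33, 32]
After line 2 (b = a is an alias, same object): a = [39, 33, 32], b = [39, 33, 32]
After line 3 (b.append mutates the shared list): a = [39, 33, 32, 91], b = [39, 33, 32, 91]
After line 4 (same = a is b; same object -> True): same = True

True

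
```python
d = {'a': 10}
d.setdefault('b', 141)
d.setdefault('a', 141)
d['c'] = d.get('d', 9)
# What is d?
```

After line 1: d = {'a': 10}
After line 2 (setdefault adds 'b'=141): d = {'a': 10, 'b': 141}
After line 3 (setdefault 'a' no-op, already exists): d = {'a': 10, 'b': 141}
After line 4 (get('d', 9) returns default since 'd' not in d): d = {'a': 10, 'b': 141, 'c': 9}

{'a': 10, 'b': 141, 'c': 9}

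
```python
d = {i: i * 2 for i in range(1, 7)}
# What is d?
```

{1: 2, 2: 4, 3: 6, 4: 8, 5: 10, 6: 12}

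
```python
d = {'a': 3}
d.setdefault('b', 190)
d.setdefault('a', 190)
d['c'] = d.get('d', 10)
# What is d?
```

After line 1: d = {'a': 3}
After line 2 (setdefault adds 'b'=190): d = {'a': 3, 'b': 190}
After line 3 (setdefault 'a' no-op, already exists): d = {'a': 3, 'b': 190}
After line 4 (get('d', 10) returns default since 'd' not in d): d = {'a': 3, 'b': 190, 'c': 10}

{'a': 3, 'b': 190, 'c': 10}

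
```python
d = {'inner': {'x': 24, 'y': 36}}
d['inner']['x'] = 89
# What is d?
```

After line 1: d = {'inner': {'x': 24, 'y': 36}}
After line 2 (inner x overwritten): d = {'inner': {'x': 89, 'y': 36}}

{'inner': {'x': 89, 'y': 36}}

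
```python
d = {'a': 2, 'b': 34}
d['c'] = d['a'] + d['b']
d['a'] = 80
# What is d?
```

After line 1: d = {'a': 2, 'b': 34}
After line 2 (d['c'] = 2 + 34): d = {'a': 2, 'b': 34, 'c': 36}
After line 3: d = {'a': 80, 'b': 34, 'c': 36}

{'a': 80, 'b': 34, 'c': 36}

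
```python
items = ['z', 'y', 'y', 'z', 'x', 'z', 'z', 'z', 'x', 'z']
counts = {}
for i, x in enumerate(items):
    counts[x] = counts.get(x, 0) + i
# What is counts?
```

Initial: counts = {}, items = ['z', 'y', 'y', 'z', 'x', 'z', 'z', 'z', 'x', 'z']
i=0, x='z': counts = {'z': 0}
i=1, x='y': counts = {'z': 0, 'y': 1}
i=2, x='y': counts = {'z': 0, 'y': 3}
i=3, x='z': counts = {'z': 3, 'y': 3}
i=4, x='x': counts = {'z': 3, 'y': 3, 'x': 4}
i=5, x='z': counts = {'z': 8, 'y': 3, 'x': 4}
i=6, x='z': counts = {'z': 14, 'y': 3, 'x': 4}
i=7, x='z': counts = {'z': 21, 'y': 3, 'x': 4}
i=8, x='x': counts = {'z': 21, 'y': 3, 'x': 12}
i=9, x='z': counts = {'z': 30, 'y': 3, 'x': 12}

{'z': 30, 'y': 3, 'x': 12}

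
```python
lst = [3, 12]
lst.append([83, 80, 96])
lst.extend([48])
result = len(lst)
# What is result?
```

After line 1: lst = [3, 12]
After line 2 (append adds [83, 80, 96] as single element): lst = [3, 12, [83, 80, 96]]
After line 3 (extend unpacks [48], adds 48): lst = [3, 12, [83, 80, 96], 48]
After line 4: result = len(lst) = 4

4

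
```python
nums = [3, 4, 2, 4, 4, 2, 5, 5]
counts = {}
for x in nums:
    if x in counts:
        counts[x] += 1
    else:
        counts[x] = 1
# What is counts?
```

Initial: counts = {}, nums = [3, 4, 2, 4, 4, 2, 5, 5]
See 3: counts = {3: 1}
See 4: counts = {3: 1, 4: 1}
See 2: counts = {3: 1, 4: 1, 2: 1}
See 4: counts = {3: 1, 4: 2, 2: 1}
See 4: counts = {3: 1, 4: 3, 2: 1}
See 2: counts = {3: 1, 4: 3, 2: 2}
See 5: counts = {3: 1, 4: 3, 2: 2, 5: 1}
See 5: counts = {3: 1, 4: 3, 2: 2, 5: 2}

{3: 1, 4: 3, 2: 2, 5: 2}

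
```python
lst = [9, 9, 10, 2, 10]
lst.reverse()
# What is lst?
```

[10, 2, 10, 9, 9]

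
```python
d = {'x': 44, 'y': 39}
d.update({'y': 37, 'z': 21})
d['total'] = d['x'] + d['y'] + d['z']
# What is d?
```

After line 1: d = {'x': 44, 'y': 39}
After line 2 (y overwritten, z added): d = {'x': 44, 'y': 37, 'z': 21}
After line 3 (total = 44 + 37 + 21 = 102): d = {'x': 44, 'y': 37, 'z': 21, 'total': 102}

{'x': 44, 'y': 37, 'z': 21, 'total': 102}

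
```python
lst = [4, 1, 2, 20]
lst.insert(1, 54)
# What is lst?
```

[4, 54, 1, 2, 20]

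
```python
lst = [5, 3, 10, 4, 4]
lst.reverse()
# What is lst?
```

[4, 4, 10, 3, 5]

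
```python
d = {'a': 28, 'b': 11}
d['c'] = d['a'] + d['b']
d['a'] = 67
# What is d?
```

After line 1: d = {'a': 28, 'b': 11}
After line 2 (d['c'] = 28 + 11): d = {'a': 28, 'b': 11, 'c': 39}
After line 3: d = {'a': 67, 'b': 11, 'c': 39}

{'a': 67, 'b': 11, 'c': 39}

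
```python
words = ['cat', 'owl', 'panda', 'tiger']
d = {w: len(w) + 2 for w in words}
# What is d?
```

{'cat': 5, 'owl': 5, 'panda': 7, 'tiger': 7}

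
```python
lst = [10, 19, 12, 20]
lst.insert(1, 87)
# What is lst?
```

[10, 87, 19, 12, 20]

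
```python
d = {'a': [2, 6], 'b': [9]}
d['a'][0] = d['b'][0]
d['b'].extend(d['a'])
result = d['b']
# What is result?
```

After line 1: d = {'a': [2, 6], 'b': [9]}
After line 2 (a[0] = b[0] = 9): d = {'a': [9, 6], 'b': [9]}
After line 3 (b.extend(a) appends [9, 6]): d = {'a': [9, 6], 'b': [9, 9, 6]}
After line 4: result = d['b'] = [9, 9, 6]

[9, 9, 6]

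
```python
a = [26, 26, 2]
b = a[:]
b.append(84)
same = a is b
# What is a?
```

After line 1: a = [26, 26, 2]
After line 2 (b = a[:] is a shallow copy, new object): a = [26, 26, 2], b = [26, 26, 2]
After line 3 (append only mutates b): a = [26, 26, 2], b = [26, 26, 2, 84]
After line 4 (same = a is b; different objects -> False): same = False

[26, 26, 2]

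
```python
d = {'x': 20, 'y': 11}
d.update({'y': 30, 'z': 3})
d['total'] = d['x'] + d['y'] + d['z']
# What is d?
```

After line 1: d = {'x': 20, 'y': 11}
After line 2 (y overwritten, z added): d = {'x': 20, 'y': 30, 'z': 3}
After line 3 (total = 20 + 30 + 3 = 53): d = {'x': 20, 'y': 30, 'z': 3, 'total': 53}

{'x': 20, 'y': 30, 'z': 3, 'total': 53}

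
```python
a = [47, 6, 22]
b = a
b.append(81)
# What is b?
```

After line 1: a = [47, 6, 22]
After line 2 (b = a is an alias, same object): a = [47, 6, 22], b = [47, 6, 22]
After line 3 (b.append mutates the shared list): a = [47, 6, 22, 81], b = [47, 6, 22, 81]

[47, 6, 22, 81]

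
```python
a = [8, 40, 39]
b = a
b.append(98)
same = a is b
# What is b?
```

After line 1: a = [8, 40, 39]
After line 2 (b = a is an alias, same object): a = [8, 40, 39], b = [8, 40, 39]
After line 3 (b.append mutates the shared list): a = [8, 40, 39, 98], b = [8, 40, 39, 98]
After line 4 (same = a is b; same object -> True): same = True

[8, 40, 39, 98]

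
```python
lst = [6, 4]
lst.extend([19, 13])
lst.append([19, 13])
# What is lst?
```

After line 1: lst = [6, 4]
After line 2 (extend unpacks [19, 13]): lst = [6, 4, 19, 13]
After line 3 (append adds [19, 13] as single element): lst = [6, 4, 19, 13, [19, 13]]

[6, 4, 19, 13, [19, 13]]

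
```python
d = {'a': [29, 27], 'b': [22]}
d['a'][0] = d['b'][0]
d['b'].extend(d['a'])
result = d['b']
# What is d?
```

After line 1: d = {'a': [29, 27], 'b': [22]}
After line 2 (a[0] = b[0] = 22): d = {'a': [22, 27], 'b': [22]}
After line 3 (b.extend(a) appends [22, 27]): d = {'a': [22, 27], 'b': [22, 22, 27]}
After line 4: result = d['b'] = [22, 22, 27]

{'a': [22, 27], 'b': [22, 22, 27]}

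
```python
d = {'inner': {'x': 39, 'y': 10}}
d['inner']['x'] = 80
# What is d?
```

After line 1: d = {'inner': {'x': 39, 'y': 10}}
After line 2 (inner x overwritten): d = {'inner': {'x': 80, 'y': 10}}

{'inner': {'x': 80, 'y': 10}}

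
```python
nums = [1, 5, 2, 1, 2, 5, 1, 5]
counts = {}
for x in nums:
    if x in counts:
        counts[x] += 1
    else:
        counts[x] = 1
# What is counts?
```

Initial: counts = {}, nums = [1, 5, 2, 1, 2, 5, 1, 5]
See 1: counts = {1: 1}
See 5: counts = {1: 1, 5: 1}
See 2: counts = {1: 1, 5: 1, 2: 1}
See 1: counts = {1: 2, 5: 1, 2: 1}
See 2: counts = {1: 2, 5: 1, 2: 2}
See 5: counts = {1: 2, 5: 2, 2: 2}
See 1: counts = {1: 3, 5: 2, 2: 2}
See 5: counts = {1: 3, 5: 3, 2: 2}

{1: 3, 5: 3, 2: 2}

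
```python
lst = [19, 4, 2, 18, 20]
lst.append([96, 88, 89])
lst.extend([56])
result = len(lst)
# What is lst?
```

After line 1: lst = [19, 4, 2, 18, 20]
After line 2 (append adds [96, 88, 89] as single element): lst = [19, 4, 2, 18, 20, [96, 88, 89]]
After line 3 (extend unpacks [56], adds 56): lst = [19, 4, 2, 18, 20, [96, 88, 89], 56]
After line 4: result = len(lst) = 7

[19, 4, 2, 18, 20, [96, 88, 89], 56]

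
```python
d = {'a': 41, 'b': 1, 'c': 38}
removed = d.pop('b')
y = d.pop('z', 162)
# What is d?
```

After line 1: d = {'a': 41, 'b': 1, 'c': 38}
After line 2 (pop 'b' returns 1): d = {'a': 41, 'c': 38}, removed = 1
After line 3 (pop 'z' missing, returns default 162): d = {'a': 41, 'c': 38}, y = 162

{'a': 41, 'c': 38}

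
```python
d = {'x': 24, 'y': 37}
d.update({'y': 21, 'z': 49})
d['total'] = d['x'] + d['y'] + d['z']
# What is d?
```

After line 1: d = {'x': 24, 'y': 37}
After line 2 (y overwritten, z added): d = {'x': 24, 'y': 21, 'z': 49}
After line 3 (total = 24 + 21 + 49 = 94): d = {'x': 24, 'y': 21, 'z': 49, 'total': 94}

{'x': 24, 'y': 21, 'z': 49, 'total': 94}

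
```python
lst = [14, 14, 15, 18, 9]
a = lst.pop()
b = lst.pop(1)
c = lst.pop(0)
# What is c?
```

After line 1: lst = [14, 14, 15, 18, 9]
After line 2 (pop() -> a = 9): lst = [14, 14, 15, 18]
After line 3 (pop(1) -> b = 14): lst = [14, 15, 18]
After line 4 (pop(0) -> c = 14): lst = [15, 18]

14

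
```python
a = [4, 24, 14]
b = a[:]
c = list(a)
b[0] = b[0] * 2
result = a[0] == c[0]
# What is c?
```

After line 1: a = [4, 24, 14]
After line 2 (b = a[:], copy): a = [4, 24, 14], b = [4, 24, 14]
After line 3 (c = list(a) is a copy, new object): c = [4, 24, 14]
After line 4 (b[0] = 4 * 2 = 8; only b mutates (copy)): a = [4, 24, 14], b = [8, 24, 14], c = [4, 24, 14]
After line 5 (a[0] = 4, c[0] = 4; result = True)

[4, 24, 14]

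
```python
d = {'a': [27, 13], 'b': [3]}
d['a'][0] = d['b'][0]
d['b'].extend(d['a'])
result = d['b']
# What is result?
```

After line 1: d = {'a': [27, 13], 'b': [3]}
After line 2 (a[0] = b[0] = 3): d = {'a': [3, 13], 'b': [3]}
After line 3 (b.extend(a) appends [3, 13]): d = {'a': [3, 13], 'b': [3, 3, 13]}
After line 4: result = d['b'] = [3, 3, 13]

[3, 3, 13]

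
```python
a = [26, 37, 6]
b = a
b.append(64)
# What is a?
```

After line 1: a = [26, 37, 6]
After line 2 (b = a is an alias, same object): a = [26, 37, 6], b = [26, 37, 6]
After line 3 (b.append mutates the shared list): a = [26, 37, 6, 64], b = [26, 37, 6, 64]

[26, 37, 6, 64]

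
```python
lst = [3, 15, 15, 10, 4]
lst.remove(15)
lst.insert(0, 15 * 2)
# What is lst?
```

After line 1: lst = [3, 15, 15, 10, 4]
After line 2 (remove first 15): lst = [3, 15, 10, 4]
After line 3 (insert 30 at index 0): lst = [30, 3, 15, 10, 4]

[30, 3, 15, 10, 4]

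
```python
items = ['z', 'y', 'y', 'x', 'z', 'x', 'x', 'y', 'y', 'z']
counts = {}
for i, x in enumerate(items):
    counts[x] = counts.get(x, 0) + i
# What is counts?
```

Initial: counts = {}, items = ['z', 'y', 'y', 'x', 'z', 'x', 'x', 'y', 'y', 'z']
i=0, x='z': counts = {'z': 0}
i=1, x='y': counts = {'z': 0, 'y': 1}
i=2, x='y': counts = {'z': 0, 'y': 3}
i=3, x='x': counts = {'z': 0, 'y': 3, 'x': 3}
i=4, x='z': counts = {'z': 4, 'y': 3, 'x': 3}
i=5, x='x': counts = {'z': 4, 'y': 3, 'x': 8}
i=6, x='x': counts = {'z': 4, 'y': 3, 'x': 14}
i=7, x='y': counts = {'z': 4, 'y': 10, 'x': 14}
i=8, x='y': counts = {'z': 4, 'y': 18, 'x': 14}
i=9, x='z': counts = {'z': 13, 'y': 18, 'x': 14}

{'z': 13, 'y': 18, 'x': 14}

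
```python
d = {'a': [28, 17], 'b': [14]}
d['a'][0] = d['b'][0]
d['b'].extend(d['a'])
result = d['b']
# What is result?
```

After line 1: d = {'a': [28, 17], 'b': [14]}
After line 2 (a[0] = b[0] = 14): d = {'a': [14, 17], 'b': [14]}
After line 3 (b.extend(a) appends [14, 17]): d = {'a': [14, 17], 'b': [14, 14, 17]}
After line 4: result = d['b'] = [14, 14, 17]

[14, 14, 17]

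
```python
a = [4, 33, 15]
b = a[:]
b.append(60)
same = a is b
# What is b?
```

After line 1: a = [4, 33, 15]
After line 2 (b = a[:] is a shallow copy, new object): a = [4, 33, 15], b = [4, 33, 15]
After line 3 (append only mutates b): a = [4, 33, 15], b = [4, 33, 15, 60]
After line 4 (same = a is b; different objects -> False): same = False

[4, 33, 15, 60]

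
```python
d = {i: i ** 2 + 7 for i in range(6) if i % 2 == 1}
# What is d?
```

{1: 8, 3: 16, 5: 32}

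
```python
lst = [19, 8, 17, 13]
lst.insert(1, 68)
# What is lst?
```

[19, 68, 8, 17, 13]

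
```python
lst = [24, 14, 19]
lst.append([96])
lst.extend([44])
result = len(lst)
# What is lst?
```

After line 1: lst = [24, 14, 19]
After line 2 (append adds [96] as single element): lst = [24, 14, 19, [96]]
After line 3 (extend unpacks [44], adds 44): lst = [24, 14, 19, [96], 44]
After line 4: result = len(lst) = 5

[24, 14, 19, [96], 44]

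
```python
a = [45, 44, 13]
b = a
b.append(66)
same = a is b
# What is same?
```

After line 1: a = [45, 44, 13]
After line 2 (b = a is an alias, same object): a = [45, 44, 13], b = [45, 44, 13]
After line 3 (b.append mutates the shared list): a = [45, 44, 13, 66], b = [45, 44, 13, 66]
After line 4 (same = a is b; same object -> True): same = True

True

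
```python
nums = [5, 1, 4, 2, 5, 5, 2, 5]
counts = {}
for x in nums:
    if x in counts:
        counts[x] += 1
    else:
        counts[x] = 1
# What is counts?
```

Initial: counts = {}, nums = [5, 1, 4, 2, 5, 5, 2, 5]
See 5: counts = {5: 1}
See 1: counts = {5: 1, 1: 1}
See 4: counts = {5: 1, 1: 1, 4: 1}
See 2: counts = {5: 1, 1: 1, 4: 1, 2: 1}
See 5: counts = {5: 2, 1: 1, 4: 1, 2: 1}
See 5: counts = {5: 3, 1: 1, 4: 1, 2: 1}
See 2: counts = {5: 3, 1: 1, 4: 1, 2: 2}
See 5: counts = {5: 4, 1: 1, 4: 1, 2: 2}

{5: 4, 1: 1, 4: 1, 2: 2}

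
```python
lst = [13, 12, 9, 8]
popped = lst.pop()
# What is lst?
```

[13, 12, 9]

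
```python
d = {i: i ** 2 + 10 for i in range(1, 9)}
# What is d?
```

{1: 11, 2: 14, 3: 19, 4: 26, 5: 35, 6: 46, 7: 59, 8: 74}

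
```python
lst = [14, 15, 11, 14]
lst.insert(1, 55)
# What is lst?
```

[14, 55, 15, 11, 14]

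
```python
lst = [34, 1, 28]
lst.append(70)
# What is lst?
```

[34, 1, 28, 70]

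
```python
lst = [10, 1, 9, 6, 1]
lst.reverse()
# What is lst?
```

[1, 6, 9, 1, 10]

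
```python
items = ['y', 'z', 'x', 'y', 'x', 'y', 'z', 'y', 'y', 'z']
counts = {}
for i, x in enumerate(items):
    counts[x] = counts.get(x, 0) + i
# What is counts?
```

Initial: counts = {}, items = ['y', 'z', 'x', 'y', 'x', 'y', 'z', 'y', 'y', 'z']
i=0, x='y': counts = {'y': 0}
i=1, x='z': counts = {'y': 0, 'z': 1}
i=2, x='x': counts = {'y': 0, 'z': 1, 'x': 2}
i=3, x='y': counts = {'y': 3, 'z': 1, 'x': 2}
i=4, x='x': counts = {'y': 3, 'z': 1, 'x': 6}
i=5, x='y': counts = {'y': 8, 'z': 1, 'x': 6}
i=6, x='z': counts = {'y': 8, 'z': 7, 'x': 6}
i=7, x='y': counts = {'y': 15, 'z': 7, 'x': 6}
i=8, x='y': counts = {'y': 23, 'z': 7, 'x': 6}
i=9, x='z': counts = {'y': 23, 'z': 16, 'x': 6}

{'y': 23, 'z': 16, 'x': 6}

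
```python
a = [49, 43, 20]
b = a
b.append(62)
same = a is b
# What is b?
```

After line 1: a = [49, 43, 20]
After line 2 (b = a is an alias, same object): a = [49, 43, 20], b = [49, 43, 20]
After line 3 (b.append mutates the shared list): a = [49, 43, 20, 62], b = [49, 43, 20, 62]
After line 4 (same = a is b; same object -> True): same = True

[49, 43, 20, 62]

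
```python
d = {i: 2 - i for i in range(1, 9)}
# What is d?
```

{1: 1, 2: 0, 3: -1, 4: -2, 5: -3, 6: -4, 7: -5, 8: -6}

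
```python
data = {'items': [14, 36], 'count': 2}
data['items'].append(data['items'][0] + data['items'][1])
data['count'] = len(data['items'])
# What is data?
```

After line 1: data = {'items': [14, 36], 'count': 2}
After line 2 (append 14 + 36 = 50): data = {'items': [14, 36, 50], 'count': 2}
After line 3 (count = len(items) = 3): data = {'items': [14, 36, 50], 'count': 3}

{'items': [14, 36, 50], 'count': 3}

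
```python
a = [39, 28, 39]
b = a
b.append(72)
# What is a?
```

After line 1: a = [39, 28, 39]
After line 2 (b = a is an alias, same object): a = [39, 28, 39], b = [39, 28, 39]
After line 3 (b.append mutates the shared list): a = [39, 28, 39, 72], b = [39, 28, 39, 72]

[39, 28, 39, 72]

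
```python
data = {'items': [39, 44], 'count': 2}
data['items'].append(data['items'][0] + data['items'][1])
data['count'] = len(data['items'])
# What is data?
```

After line 1: data = {'items': [39, 44], 'count': 2}
After line 2 (append 39 + 44 = 83): data = {'items': [39, 44, 83], 'count': 2}
After line 3 (count = len(items) = 3): data = {'items': [39, 44, 83], 'count': 3}

{'items': [39, 44, 83], 'count': 3}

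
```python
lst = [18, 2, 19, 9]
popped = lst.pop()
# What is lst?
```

[18, 2, 19]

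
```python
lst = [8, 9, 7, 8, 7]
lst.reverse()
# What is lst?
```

[7, 8, 7, 9, 8]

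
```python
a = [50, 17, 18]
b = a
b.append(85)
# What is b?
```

After line 1: a = [50, 17, 18]
After line 2 (b = a is an alias, same object): a = [50, 17, 18], b = [50, 17, 18]
After line 3 (b.append mutates the shared list): a = [50, 17, 18, 85], b = [50, 17, 18, 85]

[50, 17, 18, 85]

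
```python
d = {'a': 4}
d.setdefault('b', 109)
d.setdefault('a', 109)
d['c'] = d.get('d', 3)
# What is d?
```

After line 1: d = {'a': 4}
After line 2 (setdefault adds 'b'=109): d = {'a': 4, 'b': 109}
After line 3 (setdefault 'a' no-op, already exists): d = {'a': 4, 'b': 109}
After line 4 (get('d', 3) returns default since 'd' not in d): d = {'a': 4, 'b': 109, 'c': 3}

{'a': 4, 'b': 109, 'c': 3}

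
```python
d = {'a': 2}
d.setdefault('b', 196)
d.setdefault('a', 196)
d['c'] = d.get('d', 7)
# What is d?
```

After line 1: d = {'a': 2}
After line 2 (setdefault adds 'b'=196): d = {'a': 2, 'b': 196}
After line 3 (setdefault 'a' no-op, already exists): d = {'a': 2, 'b': 196}
After line 4 (get('d', 7) returns default since 'd' not in d): d = {'a': 2, 'b': 196, 'c': 7}

{'a': 2, 'b': 196, 'c': 7}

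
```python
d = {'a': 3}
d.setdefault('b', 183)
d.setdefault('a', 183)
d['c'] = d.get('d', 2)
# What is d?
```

After line 1: d = {'a': 3}
After line 2 (setdefault adds 'b'=183): d = {'a': 3, 'b': 183}
After line 3 (setdefault 'a' no-op, already exists): d = {'a': 3, 'b': 183}
After line 4 (get('d', 2) returns default since 'd' not in d): d = {'a': 3, 'b': 183, 'c': 2}

{'a': 3, 'b': 183, 'c': 2}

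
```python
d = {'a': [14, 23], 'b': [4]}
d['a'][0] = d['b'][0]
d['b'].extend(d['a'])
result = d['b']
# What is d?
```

After line 1: d = {'a': [14, 23], 'b': [4]}
After line 2 (a[0] = b[0] = 4): d = {'a': [4, 23], 'b': [4]}
After line 3 (b.extend(a) appends [4, 23]): d = {'a': [4, 23], 'b': [4, 4, 23]}
After line 4: result = d['b'] = [4, 4, 23]

{'a': [4, 23], 'b': [4, 4, 23]}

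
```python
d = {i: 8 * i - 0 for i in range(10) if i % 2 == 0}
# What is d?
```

{0: 0, 2: 16, 4: 32, 6: 48, 8: 64}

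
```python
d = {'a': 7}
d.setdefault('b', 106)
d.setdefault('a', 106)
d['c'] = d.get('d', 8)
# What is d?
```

After line 1: d = {'a': 7}
After line 2 (setdefault adds 'b'=106): d = {'a': 7, 'b': 106}
After line 3 (setdefault 'a' no-op, already exists): d = {'a': 7, 'b': 106}
After line 4 (get('d', 8) returns default since 'd' not in d): d = {'a': 7, 'b': 106, 'c': 8}

{'a': 7, 'b': 106, 'c': 8}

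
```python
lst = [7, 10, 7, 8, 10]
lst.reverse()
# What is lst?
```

[10, 8, 7, 10, 7]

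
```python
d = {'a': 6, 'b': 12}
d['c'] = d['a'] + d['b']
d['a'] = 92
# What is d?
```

After line 1: d = {'a': 6, 'b': 12}
After line 2 (d['c'] = 6 + 12): d = {'a': 6, 'b': 12, 'c': 18}
After line 3: d = {'a': 92, 'b': 12, 'c': 18}

{'a': 92, 'b': 12, 'c': 18}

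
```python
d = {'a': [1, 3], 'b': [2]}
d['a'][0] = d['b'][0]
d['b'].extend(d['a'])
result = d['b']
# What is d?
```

After line 1: d = {'a': [1, 3], 'b': [2]}
After line 2 (a[0] = b[0] = 2): d = {'a': [2, 3], 'b': [2]}
After line 3 (b.extend(a) appends [2, 3]): d = {'a': [2, 3], 'b': [2, 2, 3]}
After line 4: result = d['b'] = [2, 2, 3]

{'a': [2, 3], 'b': [2, 2, 3]}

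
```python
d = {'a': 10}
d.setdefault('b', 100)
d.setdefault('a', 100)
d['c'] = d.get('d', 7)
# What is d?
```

After line 1: d = {'a': 10}
After line 2 (setdefault adds 'b'=100): d = {'a': 10, 'b': 100}
After line 3 (setdefault 'a' no-op, already exists): d = {'a': 10, 'b': 100}
After line 4 (get('d', 7) returns default since 'd' not in d): d = {'a': 10, 'b': 100, 'c': 7}

{'a': 10, 'b': 100, 'c': 7}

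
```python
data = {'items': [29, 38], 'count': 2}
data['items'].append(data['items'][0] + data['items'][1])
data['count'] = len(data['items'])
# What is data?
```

After line 1: data = {'items': [29, 38], 'count': 2}
After line 2 (append 29 + 38 = 67): data = {'items': [29, 38, 67], 'count': 2}
After line 3 (count = len(items) = 3): data = {'items': [29, 38, 67], 'count': 3}

{'items': [29, 38, 67], 'count': 3}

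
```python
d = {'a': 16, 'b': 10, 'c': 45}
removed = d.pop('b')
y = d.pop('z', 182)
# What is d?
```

After line 1: d = {'a': 16, 'b': 10, 'c': 45}
After line 2 (pop 'b' returns 10): d = {'a': 16, 'c': 45}, removed = 10
After line 3 (pop 'z' missing, returns default 182): d = {'a': 16, 'c': 45}, y = 182

{'a': 16, 'c': 45}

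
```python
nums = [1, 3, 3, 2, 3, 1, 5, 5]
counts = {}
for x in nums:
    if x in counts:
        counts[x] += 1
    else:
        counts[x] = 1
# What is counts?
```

Initial: counts = {}, nums = [1, 3, 3, 2, 3, 1, 5, 5]
See 1: counts = {1: 1}
See 3: counts = {1: 1, 3: 1}
See 3: counts = {1: 1, 3: 2}
See 2: counts = {1: 1, 3: 2, 2: 1}
See 3: counts = {1: 1, 3: 3, 2: 1}
See 1: counts = {1: 2, 3: 3, 2: 1}
See 5: counts = {1: 2, 3: 3, 2: 1, 5: 1}
See 5: counts = {1: 2, 3: 3, 2: 1, 5: 2}

{1: 2, 3: 3, 2: 1, 5: 2}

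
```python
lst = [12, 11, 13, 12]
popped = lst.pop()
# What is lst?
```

[12, 11, 13]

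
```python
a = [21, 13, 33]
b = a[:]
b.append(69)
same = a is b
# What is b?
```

After line 1: a = [21, 13, 33]
After line 2 (b = a[:] is a shallow copy, new object): a = [21, 13, 33], b = [21, 13, 33]
After line 3 (append only mutates b): a = [21, 13, 33], b = [21, 13, 33, 69]
After line 4 (same = a is b; different objects -> False): same = False

[21, 13, 33, 69]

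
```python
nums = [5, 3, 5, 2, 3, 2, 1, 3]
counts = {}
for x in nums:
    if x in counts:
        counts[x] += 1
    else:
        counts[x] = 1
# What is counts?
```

Initial: counts = {}, nums = [5, 3, 5, 2, 3, 2, 1, 3]
See 5: counts = {5: 1}
See 3: counts = {5: 1, 3: 1}
See 5: counts = {5: 2, 3: 1}
See 2: counts = {5: 2, 3: 1, 2: 1}
See 3: counts = {5: 2, 3: 2, 2: 1}
See 2: counts = {5: 2, 3: 2, 2: 2}
See 1: counts = {5: 2, 3: 2, 2: 2, 1: 1}
See 3: counts = {5: 2, 3: 3, 2: 2, 1: 1}

{5: 2, 3: 3, 2: 2, 1: 1}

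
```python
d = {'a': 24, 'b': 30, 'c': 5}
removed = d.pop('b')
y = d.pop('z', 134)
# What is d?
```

After line 1: d = {'a': 24, 'b': 30, 'c': 5}
After line 2 (pop 'b' returns 30): d = {'a': 24, 'c': 5}, removed = 30
After line 3 (pop 'z' missing, returns default 134): d = {'a': 24, 'c': 5}, y = 134

{'a': 24, 'c': 5}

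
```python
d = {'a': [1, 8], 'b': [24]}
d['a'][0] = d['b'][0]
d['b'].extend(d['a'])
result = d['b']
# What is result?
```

After line 1: d = {'a': [1, 8], 'b': [24]}
After line 2 (a[0] = b[0] = 24): d = {'a': [24, 8], 'b': [24]}
After line 3 (b.extend(a) appends [24, 8]): d = {'a': [24, 8], 'b': [24, 24, 8]}
After line 4: result = d['b'] = [24, 24, 8]

[24, 24, 8]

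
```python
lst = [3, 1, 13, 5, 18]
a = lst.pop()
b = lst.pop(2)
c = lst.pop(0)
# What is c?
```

After line 1: lst = [3, 1, 13, 5, 18]
After line 2 (pop() -> a = 18): lst = [3, 1, 13, 5]
After line 3 (pop(2) -> b = 13): lst = [3, 1, 5]
After line 4 (pop(0) -> c = 3): lst = [1, 5]

3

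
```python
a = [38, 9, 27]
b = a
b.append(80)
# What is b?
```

After line 1: a = [38, 9, 27]
After line 2 (b = a is an alias, same object): a = [38, 9, 27], b = [38, 9, 27]
After line 3 (b.append mutates the shared list): a = [38, 9, 27, 80], b = [38, 9, 27, 80]

[38, 9, 27, 80]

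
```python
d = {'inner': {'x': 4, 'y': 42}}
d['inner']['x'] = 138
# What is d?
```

After line 1: d = {'inner': {'x': 4, 'y': 42}}
After line 2 (inner x overwritten): d = {'inner': {'x': 138, 'y': 42}}

{'inner': {'x': 138, 'y': 42}}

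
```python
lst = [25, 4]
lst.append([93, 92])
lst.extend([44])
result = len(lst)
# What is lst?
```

After line 1: lst = [25, 4]
After line 2 (append adds [93, 92] as single element): lst = [25, 4, [93, 92]]
After line 3 (extend unpacks [44], adds 44): lst = [25, 4, [93, 92], 44]
After line 4: result = len(lst) = 4

[25, 4, [93, 92], 44]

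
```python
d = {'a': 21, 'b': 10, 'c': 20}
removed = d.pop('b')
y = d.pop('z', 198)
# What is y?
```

After line 1: d = {'a': 21, 'b': 10, 'c': 20}
After line 2 (pop 'b' returns 10): d = {'a': 21, 'c': 20}, removed = 10
After line 3 (pop 'z' missing, returns default 198): d = {'a': 21, 'c': 20}, y = 198

198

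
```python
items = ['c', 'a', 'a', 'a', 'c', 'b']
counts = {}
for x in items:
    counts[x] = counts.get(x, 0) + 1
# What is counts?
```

Initial: counts = {}, items = ['c', 'a', 'a', 'a', 'c', 'b']
See 'c': counts = {'c': 1}
See 'a': counts = {'c': 1, 'a': 1}
See 'a': counts = {'c': 1, 'a': 2}
See 'a': counts = {'c': 1, 'a': 3}
See 'c': counts = {'c': 2, 'a': 3}
See 'b': counts = {'c': 2, 'a': 3, 'b': 1}

{'c': 2, 'a': 3, 'b': 1}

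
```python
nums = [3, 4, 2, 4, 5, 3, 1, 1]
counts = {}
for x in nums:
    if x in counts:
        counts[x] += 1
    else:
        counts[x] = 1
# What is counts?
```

Initial: counts = {}, nums = [3, 4, 2, 4, 5, 3, 1, 1]
See 3: counts = {3: 1}
See 4: counts = {3: 1, 4: 1}
See 2: counts = {3: 1, 4: 1, 2: 1}
See 4: counts = {3: 1, 4: 2, 2: 1}
See 5: counts = {3: 1, 4: 2, 2: 1, 5: 1}
See 3: counts = {3: 2, 4: 2, 2: 1, 5: 1}
See 1: counts = {3: 2, 4: 2, 2: 1, 5: 1, 1: 1}
See 1: counts = {3: 2, 4: 2, 2: 1, 5: 1, 1: 2}

{3: 2, 4: 2, 2: 1, 5: 1, 1: 2}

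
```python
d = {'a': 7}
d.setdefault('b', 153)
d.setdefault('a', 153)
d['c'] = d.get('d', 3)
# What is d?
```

After line 1: d = {'a': 7}
After line 2 (setdefault adds 'b'=153): d = {'a': 7, 'b': 153}
After line 3 (setdefault 'a' no-op, already exists): d = {'a': 7, 'b': 153}
After line 4 (get('d', 3) returns default since 'd' not in d): d = {'a': 7, 'b': 153, 'c': 3}

{'a': 7, 'b': 153, 'c': 3}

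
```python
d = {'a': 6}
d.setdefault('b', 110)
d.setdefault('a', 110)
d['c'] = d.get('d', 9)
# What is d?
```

After line 1: d = {'a': 6}
After line 2 (setdefault adds 'b'=110): d = {'a': 6, 'b': 110}
After line 3 (setdefault 'a' no-op, already exists): d = {'a': 6, 'b': 110}
After line 4 (get('d', 9) returns default since 'd' not in d): d = {'a': 6, 'b': 110, 'c': 9}

{'a': 6, 'b': 110, 'c': 9}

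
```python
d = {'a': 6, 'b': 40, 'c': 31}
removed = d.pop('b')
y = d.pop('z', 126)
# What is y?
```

After line 1: d = {'a': 6, 'b': 40, 'c': 31}
After line 2 (pop 'b' returns 40): d = {'a': 6, 'c': 31}, removed = 40
After line 3 (pop 'z' missing, returns default 126): d = {'a': 6, 'c': 31}, y = 126

126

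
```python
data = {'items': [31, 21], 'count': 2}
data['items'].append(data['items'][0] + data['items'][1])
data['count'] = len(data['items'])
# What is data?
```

After line 1: data = {'items': [31, 21], 'count': 2}
After line 2 (append 31 + 21 = 52): data = {'items': [31, 21, 52], 'count': 2}
After line 3 (count = len(items) = 3): data = {'items': [31, 21, 52], 'count': 3}

{'items': [31, 21, 52], 'count': 3}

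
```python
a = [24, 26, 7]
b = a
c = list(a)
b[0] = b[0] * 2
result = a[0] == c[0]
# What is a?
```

After line 1: a = [24, 26, 7]
After line 2 (b = a, alias): a = [24, 26, 7], b = [24, 26, 7]
After line 3 (c = list(a) is a copy, new object): c = [24, 26, 7]
After line 4 (b[0] = 24 * 2 = 48; mutates shared a/b): a = b = [48, 26, 7], c = [24, 26, 7]
After line 5 (a[0] = 48, c[0] = 24; result = False)

[48, 26, 7]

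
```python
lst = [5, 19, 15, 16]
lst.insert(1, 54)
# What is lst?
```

[5, 54, 19, 15, 16]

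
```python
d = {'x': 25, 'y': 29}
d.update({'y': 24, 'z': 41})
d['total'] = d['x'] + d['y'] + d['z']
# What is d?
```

After line 1: d = {'x': 25, 'y': 29}
After line 2 (y overwritten, z added): d = {'x': 25, 'y': 24, 'z': 41}
After line 3 (total = 25 + 24 + 41 = 90): d = {'x': 25, 'y': 24, 'z': 41, 'total': 90}

{'x': 25, 'y': 24, 'z': 41, 'total': 90}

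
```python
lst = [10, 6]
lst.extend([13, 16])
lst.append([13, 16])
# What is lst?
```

After line 1: lst = [10, 6]
After line 2 (extend unpacks [13, 16]): lst = [10, 6, 13, 16]
After line 3 (append adds [13, 16] as single element): lst = [10, 6, 13, 16, [13, 16]]

[10, 6, 13, 16, [13, 16]]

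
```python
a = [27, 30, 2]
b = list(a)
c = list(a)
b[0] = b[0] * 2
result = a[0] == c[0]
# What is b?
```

After line 1: a = [27, 30, 2]
After line 2 (b = list(a), copy): a = [27, 30, 2], b = [27, 30, 2]
After line 3 (c = list(a) is a copy, new object): c = [27, 30, 2]
After line 4 (b[0] = 27 * 2 = 54; only b mutates (copy)): a = [27, 30, 2], b = [54, 30, 2], c = [27, 30, 2]
After line 5 (a[0] = 27, c[0] = 27; result = True)

[54, 30, 2]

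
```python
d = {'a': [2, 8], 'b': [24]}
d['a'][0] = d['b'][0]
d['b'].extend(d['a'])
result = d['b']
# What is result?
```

After line 1: d = {'a': [2, 8], 'b': [24]}
After line 2 (a[0] = b[0] = 24): d = {'a': [24, 8], 'b': [24]}
After line 3 (b.extend(a) appends [24, 8]): d = {'a': [24, 8], 'b': [24, 24, 8]}
After line 4: result = d['b'] = [24, 24, 8]

[24, 24, 8]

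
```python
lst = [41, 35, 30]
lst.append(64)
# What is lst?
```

[41, 35, 30, 64]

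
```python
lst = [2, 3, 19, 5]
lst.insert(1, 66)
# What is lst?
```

[2, 66, 3, 19, 5]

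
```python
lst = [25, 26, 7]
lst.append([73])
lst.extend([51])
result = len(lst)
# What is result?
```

After line 1: lst = [25, 26, 7]
After line 2 (append adds [73] as single element): lst = [25, 26, 7, [73]]
After line 3 (extend unpacks [51], adds 51): lst = [25, 26, 7, [73], 51]
After line 4: result = len(lst) = 5

5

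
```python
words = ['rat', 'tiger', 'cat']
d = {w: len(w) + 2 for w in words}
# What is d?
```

{'rat': 5, 'tiger': 7, 'cat': 5}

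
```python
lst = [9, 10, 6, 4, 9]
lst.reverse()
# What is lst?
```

[9, 4, 6, 10, 9]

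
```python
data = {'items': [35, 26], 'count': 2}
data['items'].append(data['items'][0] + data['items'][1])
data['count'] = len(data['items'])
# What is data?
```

After line 1: data = {'items': [35, 26], 'count': 2}
After line 2 (append 35 + 26 = 61): data = {'items': [35, 26, 61], 'count': 2}
After line 3 (count = len(items) = 3): data = {'items': [35, 26, 61], 'count': 3}

{'items': [35, 26, 61], 'count': 3}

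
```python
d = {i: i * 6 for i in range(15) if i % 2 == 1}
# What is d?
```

{1: 6, 3: 18, 5: 30, 7: 42, 9: 54, 11: 66, 13: 78}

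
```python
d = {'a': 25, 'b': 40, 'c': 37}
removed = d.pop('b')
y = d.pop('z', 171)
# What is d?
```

After line 1: d = {'a': 25, 'b': 40, 'c': 37}
After line 2 (pop 'b' returns 40): d = {'a': 25, 'c': 37}, removed = 40
After line 3 (pop 'z' missing, returns default 171): d = {'a': 25, 'c': 37}, y = 171

{'a': 25, 'c': 37}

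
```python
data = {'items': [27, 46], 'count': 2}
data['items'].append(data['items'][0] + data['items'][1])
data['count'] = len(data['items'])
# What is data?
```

After line 1: data = {'items': [27, 46], 'count': 2}
After line 2 (append 27 + 46 = 73): data = {'items': [27, 46, 73], 'count': 2}
After line 3 (count = len(items) = 3): data = {'items': [27, 46, 73], 'count': 3}

{'items': [27, 46, 73], 'count': 3}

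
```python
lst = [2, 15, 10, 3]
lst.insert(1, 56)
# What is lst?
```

[2, 56, 15, 10, 3]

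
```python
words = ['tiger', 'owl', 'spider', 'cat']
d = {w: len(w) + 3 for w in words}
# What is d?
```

{'tiger': 8, 'owl': 6, 'spider': 9, 'cat': 6}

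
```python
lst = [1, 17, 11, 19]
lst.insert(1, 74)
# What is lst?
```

[1, 74, 17, 11, 19]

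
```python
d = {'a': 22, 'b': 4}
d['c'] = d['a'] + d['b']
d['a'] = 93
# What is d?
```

After line 1: d = {'a': 22, 'b': 4}
After line 2 (d['c'] = 22 + 4): d = {'a': 22, 'b': 4, 'c': 26}
After line 3: d = {'a': 93, 'b': 4, 'c': 26}

{'a': 93, 'b': 4, 'c': 26}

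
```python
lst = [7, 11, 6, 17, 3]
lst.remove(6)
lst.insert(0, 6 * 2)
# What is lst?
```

After line 1: lst = [7, 11, 6, 17, 3]
After line 2 (remove first 6): lst = [7, 11, 17, 3]
After line 3 (insert 12 at index 0): lst = [12, 7, 11, 17, 3]

[12, 7, 11, 17, 3]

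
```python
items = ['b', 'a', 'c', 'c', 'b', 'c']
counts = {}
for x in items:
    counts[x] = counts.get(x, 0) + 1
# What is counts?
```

Initial: counts = {}, items = ['b', 'a', 'c', 'c', 'b', 'c']
See 'b': counts = {'b': 1}
See 'a': counts = {'b': 1, 'a': 1}
See 'c': counts = {'b': 1, 'a': 1, 'c': 1}
See 'c': counts = {'b': 1, 'a': 1, 'c': 2}
See 'b': counts = {'b': 2, 'a': 1, 'c': 2}
See 'c': counts = {'b': 2, 'a': 1, 'c': 3}

{'b': 2, 'a': 1, 'c': 3}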